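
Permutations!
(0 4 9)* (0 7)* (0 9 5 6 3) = (0 4 5 6 3)(7 9) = [4, 1, 2, 0, 5, 6, 3, 9, 8, 7]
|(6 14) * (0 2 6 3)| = |(0 2 6 14 3)| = 5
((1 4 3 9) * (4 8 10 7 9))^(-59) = (1 8 10 7 9)(3 4)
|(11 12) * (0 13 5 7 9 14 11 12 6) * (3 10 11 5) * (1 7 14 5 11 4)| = |(0 13 3 10 4 1 7 9 5 14 11 6)| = 12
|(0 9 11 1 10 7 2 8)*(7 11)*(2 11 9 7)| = |(0 7 11 1 10 9 2 8)| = 8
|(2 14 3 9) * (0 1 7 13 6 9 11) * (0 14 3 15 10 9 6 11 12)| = 12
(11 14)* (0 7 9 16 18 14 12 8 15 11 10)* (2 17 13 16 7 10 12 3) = (0 10)(2 17 13 16 18 14 12 8 15 11 3)(7 9) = [10, 1, 17, 2, 4, 5, 6, 9, 15, 7, 0, 3, 8, 16, 12, 11, 18, 13, 14]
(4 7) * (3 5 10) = [0, 1, 2, 5, 7, 10, 6, 4, 8, 9, 3] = (3 5 10)(4 7)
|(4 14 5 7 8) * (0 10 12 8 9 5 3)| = 21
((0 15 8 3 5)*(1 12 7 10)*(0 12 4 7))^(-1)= ((0 15 8 3 5 12)(1 4 7 10))^(-1)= (0 12 5 3 8 15)(1 10 7 4)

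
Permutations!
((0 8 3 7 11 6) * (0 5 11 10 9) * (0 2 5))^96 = ((0 8 3 7 10 9 2 5 11 6))^96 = (0 2 3 11 10)(5 7 6 9 8)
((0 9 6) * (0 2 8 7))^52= (0 8 6)(2 9 7)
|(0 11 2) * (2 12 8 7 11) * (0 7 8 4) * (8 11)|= |(0 2 7 8 11 12 4)|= 7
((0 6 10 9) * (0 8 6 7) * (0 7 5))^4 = (10)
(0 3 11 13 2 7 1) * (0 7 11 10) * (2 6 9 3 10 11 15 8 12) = [10, 7, 15, 11, 4, 5, 9, 1, 12, 3, 0, 13, 2, 6, 14, 8] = (0 10)(1 7)(2 15 8 12)(3 11 13 6 9)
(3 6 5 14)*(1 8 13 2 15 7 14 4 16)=(1 8 13 2 15 7 14 3 6 5 4 16)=[0, 8, 15, 6, 16, 4, 5, 14, 13, 9, 10, 11, 12, 2, 3, 7, 1]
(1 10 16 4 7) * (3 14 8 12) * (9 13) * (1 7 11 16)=[0, 10, 2, 14, 11, 5, 6, 7, 12, 13, 1, 16, 3, 9, 8, 15, 4]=(1 10)(3 14 8 12)(4 11 16)(9 13)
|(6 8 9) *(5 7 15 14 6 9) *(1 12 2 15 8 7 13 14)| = |(1 12 2 15)(5 13 14 6 7 8)| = 12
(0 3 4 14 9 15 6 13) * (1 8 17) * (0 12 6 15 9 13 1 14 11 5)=(0 3 4 11 5)(1 8 17 14 13 12 6)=[3, 8, 2, 4, 11, 0, 1, 7, 17, 9, 10, 5, 6, 12, 13, 15, 16, 14]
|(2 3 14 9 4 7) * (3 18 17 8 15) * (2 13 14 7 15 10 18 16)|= |(2 16)(3 7 13 14 9 4 15)(8 10 18 17)|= 28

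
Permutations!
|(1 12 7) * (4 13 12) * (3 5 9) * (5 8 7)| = |(1 4 13 12 5 9 3 8 7)| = 9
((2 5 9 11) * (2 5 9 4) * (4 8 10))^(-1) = (2 4 10 8 5 11 9)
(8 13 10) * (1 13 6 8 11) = (1 13 10 11)(6 8) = [0, 13, 2, 3, 4, 5, 8, 7, 6, 9, 11, 1, 12, 10]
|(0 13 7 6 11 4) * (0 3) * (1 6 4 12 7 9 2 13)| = |(0 1 6 11 12 7 4 3)(2 13 9)| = 24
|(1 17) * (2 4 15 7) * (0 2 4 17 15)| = 7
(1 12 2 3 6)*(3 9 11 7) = (1 12 2 9 11 7 3 6) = [0, 12, 9, 6, 4, 5, 1, 3, 8, 11, 10, 7, 2]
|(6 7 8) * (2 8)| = |(2 8 6 7)| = 4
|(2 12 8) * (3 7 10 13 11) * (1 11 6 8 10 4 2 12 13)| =11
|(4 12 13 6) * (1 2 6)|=6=|(1 2 6 4 12 13)|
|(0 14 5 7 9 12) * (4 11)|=|(0 14 5 7 9 12)(4 11)|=6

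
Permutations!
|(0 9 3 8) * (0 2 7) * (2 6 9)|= |(0 2 7)(3 8 6 9)|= 12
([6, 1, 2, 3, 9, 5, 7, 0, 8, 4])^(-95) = [6, 1, 2, 3, 9, 5, 7, 0, 8, 4]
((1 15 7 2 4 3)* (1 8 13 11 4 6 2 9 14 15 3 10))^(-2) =(1 4 13 3 10 11 8)(7 14)(9 15)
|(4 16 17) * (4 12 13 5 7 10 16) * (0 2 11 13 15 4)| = 12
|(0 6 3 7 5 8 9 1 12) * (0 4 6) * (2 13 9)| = 11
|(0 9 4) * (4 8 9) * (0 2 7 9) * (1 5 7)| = |(0 4 2 1 5 7 9 8)| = 8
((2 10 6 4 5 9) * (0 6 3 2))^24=(10)(0 9 5 4 6)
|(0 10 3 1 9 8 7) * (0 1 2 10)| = 12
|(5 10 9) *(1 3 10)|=5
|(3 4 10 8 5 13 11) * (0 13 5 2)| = |(0 13 11 3 4 10 8 2)| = 8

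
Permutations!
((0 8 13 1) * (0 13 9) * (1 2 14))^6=((0 8 9)(1 13 2 14))^6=(1 2)(13 14)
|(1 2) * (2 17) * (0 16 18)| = |(0 16 18)(1 17 2)| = 3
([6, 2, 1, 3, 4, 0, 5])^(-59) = [6, 2, 1, 3, 4, 0, 5]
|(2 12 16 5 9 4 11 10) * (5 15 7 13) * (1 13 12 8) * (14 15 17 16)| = 36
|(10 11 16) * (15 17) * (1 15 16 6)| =7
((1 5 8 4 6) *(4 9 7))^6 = ((1 5 8 9 7 4 6))^6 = (1 6 4 7 9 8 5)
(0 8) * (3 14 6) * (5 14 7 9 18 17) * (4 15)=[8, 1, 2, 7, 15, 14, 3, 9, 0, 18, 10, 11, 12, 13, 6, 4, 16, 5, 17]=(0 8)(3 7 9 18 17 5 14 6)(4 15)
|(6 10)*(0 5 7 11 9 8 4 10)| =|(0 5 7 11 9 8 4 10 6)| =9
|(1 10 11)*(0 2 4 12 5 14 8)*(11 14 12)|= 8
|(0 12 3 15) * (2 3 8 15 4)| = 12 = |(0 12 8 15)(2 3 4)|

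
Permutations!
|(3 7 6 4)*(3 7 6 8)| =|(3 6 4 7 8)| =5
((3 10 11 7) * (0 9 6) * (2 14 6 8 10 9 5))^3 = ((0 5 2 14 6)(3 9 8 10 11 7))^3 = (0 14 5 6 2)(3 10)(7 8)(9 11)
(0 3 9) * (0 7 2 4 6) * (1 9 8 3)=(0 1 9 7 2 4 6)(3 8)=[1, 9, 4, 8, 6, 5, 0, 2, 3, 7]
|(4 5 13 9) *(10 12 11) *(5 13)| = 3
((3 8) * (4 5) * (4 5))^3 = (3 8)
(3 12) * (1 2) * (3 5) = (1 2)(3 12 5) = [0, 2, 1, 12, 4, 3, 6, 7, 8, 9, 10, 11, 5]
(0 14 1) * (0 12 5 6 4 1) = (0 14)(1 12 5 6 4) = [14, 12, 2, 3, 1, 6, 4, 7, 8, 9, 10, 11, 5, 13, 0]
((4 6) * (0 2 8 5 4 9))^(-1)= ((0 2 8 5 4 6 9))^(-1)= (0 9 6 4 5 8 2)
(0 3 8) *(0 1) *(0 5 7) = (0 3 8 1 5 7) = [3, 5, 2, 8, 4, 7, 6, 0, 1]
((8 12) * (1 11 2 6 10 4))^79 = (1 11 2 6 10 4)(8 12)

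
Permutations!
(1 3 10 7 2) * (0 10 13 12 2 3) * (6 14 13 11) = (0 10 7 3 11 6 14 13 12 2 1) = [10, 0, 1, 11, 4, 5, 14, 3, 8, 9, 7, 6, 2, 12, 13]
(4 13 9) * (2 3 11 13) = [0, 1, 3, 11, 2, 5, 6, 7, 8, 4, 10, 13, 12, 9] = (2 3 11 13 9 4)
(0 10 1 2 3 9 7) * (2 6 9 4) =(0 10 1 6 9 7)(2 3 4) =[10, 6, 3, 4, 2, 5, 9, 0, 8, 7, 1]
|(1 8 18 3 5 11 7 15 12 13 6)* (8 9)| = 12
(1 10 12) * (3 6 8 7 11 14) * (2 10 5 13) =[0, 5, 10, 6, 4, 13, 8, 11, 7, 9, 12, 14, 1, 2, 3] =(1 5 13 2 10 12)(3 6 8 7 11 14)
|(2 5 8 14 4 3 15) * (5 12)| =|(2 12 5 8 14 4 3 15)| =8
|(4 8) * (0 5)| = |(0 5)(4 8)| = 2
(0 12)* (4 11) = (0 12)(4 11) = [12, 1, 2, 3, 11, 5, 6, 7, 8, 9, 10, 4, 0]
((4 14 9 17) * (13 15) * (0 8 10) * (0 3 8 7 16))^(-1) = (0 16 7)(3 10 8)(4 17 9 14)(13 15)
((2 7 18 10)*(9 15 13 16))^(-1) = (2 10 18 7)(9 16 13 15)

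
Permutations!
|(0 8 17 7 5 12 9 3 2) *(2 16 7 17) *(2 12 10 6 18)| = 12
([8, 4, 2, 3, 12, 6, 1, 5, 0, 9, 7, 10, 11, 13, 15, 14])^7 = (0 8)(1 6 5 7 10 11 12 4)(14 15)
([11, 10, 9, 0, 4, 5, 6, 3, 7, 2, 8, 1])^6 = [3, 11, 2, 7, 4, 5, 6, 8, 10, 9, 1, 0]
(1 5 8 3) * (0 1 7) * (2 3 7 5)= (0 1 2 3 5 8 7)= [1, 2, 3, 5, 4, 8, 6, 0, 7]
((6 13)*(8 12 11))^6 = ((6 13)(8 12 11))^6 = (13)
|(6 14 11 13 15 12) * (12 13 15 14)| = |(6 12)(11 15 13 14)| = 4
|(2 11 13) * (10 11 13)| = |(2 13)(10 11)| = 2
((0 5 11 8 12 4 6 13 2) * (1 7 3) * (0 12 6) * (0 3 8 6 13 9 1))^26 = ((0 5 11 6 9 1 7 8 13 2 12 4 3))^26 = (13)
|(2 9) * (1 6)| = 2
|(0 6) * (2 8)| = 2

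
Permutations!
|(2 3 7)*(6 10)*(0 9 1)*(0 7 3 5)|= 6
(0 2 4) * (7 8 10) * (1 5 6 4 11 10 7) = (0 2 11 10 1 5 6 4)(7 8) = [2, 5, 11, 3, 0, 6, 4, 8, 7, 9, 1, 10]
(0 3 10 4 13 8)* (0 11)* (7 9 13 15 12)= [3, 1, 2, 10, 15, 5, 6, 9, 11, 13, 4, 0, 7, 8, 14, 12]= (0 3 10 4 15 12 7 9 13 8 11)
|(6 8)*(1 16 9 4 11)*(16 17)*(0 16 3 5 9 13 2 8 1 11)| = |(0 16 13 2 8 6 1 17 3 5 9 4)| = 12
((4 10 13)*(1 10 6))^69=((1 10 13 4 6))^69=(1 6 4 13 10)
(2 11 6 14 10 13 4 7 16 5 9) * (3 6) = (2 11 3 6 14 10 13 4 7 16 5 9) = [0, 1, 11, 6, 7, 9, 14, 16, 8, 2, 13, 3, 12, 4, 10, 15, 5]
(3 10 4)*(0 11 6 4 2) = (0 11 6 4 3 10 2) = [11, 1, 0, 10, 3, 5, 4, 7, 8, 9, 2, 6]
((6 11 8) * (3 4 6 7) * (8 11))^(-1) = (11)(3 7 8 6 4)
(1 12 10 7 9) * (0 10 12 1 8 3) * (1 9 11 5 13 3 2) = (0 10 7 11 5 13 3)(1 9 8 2) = [10, 9, 1, 0, 4, 13, 6, 11, 2, 8, 7, 5, 12, 3]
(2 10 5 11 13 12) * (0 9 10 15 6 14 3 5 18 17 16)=(0 9 10 18 17 16)(2 15 6 14 3 5 11 13 12)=[9, 1, 15, 5, 4, 11, 14, 7, 8, 10, 18, 13, 2, 12, 3, 6, 0, 16, 17]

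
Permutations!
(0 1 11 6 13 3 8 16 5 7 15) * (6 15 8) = (0 1 11 15)(3 6 13)(5 7 8 16) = [1, 11, 2, 6, 4, 7, 13, 8, 16, 9, 10, 15, 12, 3, 14, 0, 5]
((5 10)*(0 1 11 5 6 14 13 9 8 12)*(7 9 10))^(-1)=((0 1 11 5 7 9 8 12)(6 14 13 10))^(-1)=(0 12 8 9 7 5 11 1)(6 10 13 14)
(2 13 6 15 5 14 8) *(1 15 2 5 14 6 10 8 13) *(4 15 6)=[0, 6, 1, 3, 15, 4, 2, 7, 5, 9, 8, 11, 12, 10, 13, 14]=(1 6 2)(4 15 14 13 10 8 5)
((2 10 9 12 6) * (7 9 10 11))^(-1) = ((2 11 7 9 12 6))^(-1) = (2 6 12 9 7 11)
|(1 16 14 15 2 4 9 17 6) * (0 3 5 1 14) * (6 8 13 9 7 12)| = 140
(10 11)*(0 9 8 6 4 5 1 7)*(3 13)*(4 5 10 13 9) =(0 4 10 11 13 3 9 8 6 5 1 7) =[4, 7, 2, 9, 10, 1, 5, 0, 6, 8, 11, 13, 12, 3]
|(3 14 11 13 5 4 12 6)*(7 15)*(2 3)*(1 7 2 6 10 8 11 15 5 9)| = |(1 7 5 4 12 10 8 11 13 9)(2 3 14 15)| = 20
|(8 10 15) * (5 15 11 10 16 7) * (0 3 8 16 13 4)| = |(0 3 8 13 4)(5 15 16 7)(10 11)| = 20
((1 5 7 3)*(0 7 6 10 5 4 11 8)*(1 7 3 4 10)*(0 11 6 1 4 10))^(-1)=(0 1 5 10 7 3)(4 6)(8 11)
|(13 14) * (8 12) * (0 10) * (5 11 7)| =6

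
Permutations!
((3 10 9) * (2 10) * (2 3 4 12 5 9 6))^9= ((2 10 6)(4 12 5 9))^9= (4 12 5 9)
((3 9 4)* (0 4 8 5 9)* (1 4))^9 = ((0 1 4 3)(5 9 8))^9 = (9)(0 1 4 3)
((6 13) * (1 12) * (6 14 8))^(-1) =(1 12)(6 8 14 13)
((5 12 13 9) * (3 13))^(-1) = ((3 13 9 5 12))^(-1) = (3 12 5 9 13)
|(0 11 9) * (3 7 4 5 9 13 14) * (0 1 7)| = |(0 11 13 14 3)(1 7 4 5 9)| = 5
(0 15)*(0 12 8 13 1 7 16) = (0 15 12 8 13 1 7 16) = [15, 7, 2, 3, 4, 5, 6, 16, 13, 9, 10, 11, 8, 1, 14, 12, 0]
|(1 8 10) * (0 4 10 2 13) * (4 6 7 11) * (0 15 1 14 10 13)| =|(0 6 7 11 4 13 15 1 8 2)(10 14)| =10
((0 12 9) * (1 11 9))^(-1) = (0 9 11 1 12)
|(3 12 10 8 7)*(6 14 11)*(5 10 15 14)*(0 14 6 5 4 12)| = 8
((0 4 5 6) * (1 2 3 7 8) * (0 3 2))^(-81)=((0 4 5 6 3 7 8 1))^(-81)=(0 1 8 7 3 6 5 4)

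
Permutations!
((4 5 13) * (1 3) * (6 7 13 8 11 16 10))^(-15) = ((1 3)(4 5 8 11 16 10 6 7 13))^(-15) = (1 3)(4 11 6)(5 16 7)(8 10 13)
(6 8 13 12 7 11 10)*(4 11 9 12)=(4 11 10 6 8 13)(7 9 12)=[0, 1, 2, 3, 11, 5, 8, 9, 13, 12, 6, 10, 7, 4]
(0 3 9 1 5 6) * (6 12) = [3, 5, 2, 9, 4, 12, 0, 7, 8, 1, 10, 11, 6] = (0 3 9 1 5 12 6)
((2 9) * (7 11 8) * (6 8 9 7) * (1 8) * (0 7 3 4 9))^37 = (0 7 11)(1 8 6)(2 3 4 9)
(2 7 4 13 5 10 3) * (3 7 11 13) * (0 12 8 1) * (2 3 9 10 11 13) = [12, 0, 13, 3, 9, 11, 6, 4, 1, 10, 7, 2, 8, 5] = (0 12 8 1)(2 13 5 11)(4 9 10 7)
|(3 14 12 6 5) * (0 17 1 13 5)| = |(0 17 1 13 5 3 14 12 6)| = 9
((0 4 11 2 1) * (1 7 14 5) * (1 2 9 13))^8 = (14)(0 11 13)(1 4 9)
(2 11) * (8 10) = (2 11)(8 10) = [0, 1, 11, 3, 4, 5, 6, 7, 10, 9, 8, 2]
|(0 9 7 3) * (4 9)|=5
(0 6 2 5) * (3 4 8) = (0 6 2 5)(3 4 8) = [6, 1, 5, 4, 8, 0, 2, 7, 3]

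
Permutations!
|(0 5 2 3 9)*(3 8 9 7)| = 10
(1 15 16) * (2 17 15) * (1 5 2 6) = (1 6)(2 17 15 16 5) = [0, 6, 17, 3, 4, 2, 1, 7, 8, 9, 10, 11, 12, 13, 14, 16, 5, 15]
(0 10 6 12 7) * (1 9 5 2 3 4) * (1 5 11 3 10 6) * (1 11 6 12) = (0 12 7)(1 9 6)(2 10 11 3 4 5) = [12, 9, 10, 4, 5, 2, 1, 0, 8, 6, 11, 3, 7]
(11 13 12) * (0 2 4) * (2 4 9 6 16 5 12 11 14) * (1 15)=[4, 15, 9, 3, 0, 12, 16, 7, 8, 6, 10, 13, 14, 11, 2, 1, 5]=(0 4)(1 15)(2 9 6 16 5 12 14)(11 13)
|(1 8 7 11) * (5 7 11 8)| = 5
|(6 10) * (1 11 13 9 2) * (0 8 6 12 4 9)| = 11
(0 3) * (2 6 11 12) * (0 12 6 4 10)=(0 3 12 2 4 10)(6 11)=[3, 1, 4, 12, 10, 5, 11, 7, 8, 9, 0, 6, 2]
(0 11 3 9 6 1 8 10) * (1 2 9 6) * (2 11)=(0 2 9 1 8 10)(3 6 11)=[2, 8, 9, 6, 4, 5, 11, 7, 10, 1, 0, 3]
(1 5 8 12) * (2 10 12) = [0, 5, 10, 3, 4, 8, 6, 7, 2, 9, 12, 11, 1] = (1 5 8 2 10 12)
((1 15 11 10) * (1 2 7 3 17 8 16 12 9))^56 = ((1 15 11 10 2 7 3 17 8 16 12 9))^56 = (1 8 2)(3 11 12)(7 15 16)(9 17 10)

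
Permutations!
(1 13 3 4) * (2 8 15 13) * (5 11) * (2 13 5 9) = (1 13 3 4)(2 8 15 5 11 9) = [0, 13, 8, 4, 1, 11, 6, 7, 15, 2, 10, 9, 12, 3, 14, 5]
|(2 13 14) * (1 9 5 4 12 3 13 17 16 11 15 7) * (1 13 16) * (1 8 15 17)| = |(1 9 5 4 12 3 16 11 17 8 15 7 13 14 2)| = 15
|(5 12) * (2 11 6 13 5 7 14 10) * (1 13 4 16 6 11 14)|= |(1 13 5 12 7)(2 14 10)(4 16 6)|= 15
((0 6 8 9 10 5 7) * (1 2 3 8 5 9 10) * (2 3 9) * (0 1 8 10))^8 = (0 9 10 1 5)(2 3 7 6 8) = ((0 6 5 7 1 3 10 2 9 8))^8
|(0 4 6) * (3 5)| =|(0 4 6)(3 5)| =6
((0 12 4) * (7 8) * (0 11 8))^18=((0 12 4 11 8 7))^18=(12)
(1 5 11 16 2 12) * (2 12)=(1 5 11 16 12)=[0, 5, 2, 3, 4, 11, 6, 7, 8, 9, 10, 16, 1, 13, 14, 15, 12]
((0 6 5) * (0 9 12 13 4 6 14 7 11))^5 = ((0 14 7 11)(4 6 5 9 12 13))^5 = (0 14 7 11)(4 13 12 9 5 6)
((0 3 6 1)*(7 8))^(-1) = (0 1 6 3)(7 8)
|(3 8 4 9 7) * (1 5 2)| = |(1 5 2)(3 8 4 9 7)| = 15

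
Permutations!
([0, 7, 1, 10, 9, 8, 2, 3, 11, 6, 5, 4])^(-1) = [0, 2, 6, 7, 11, 10, 9, 1, 5, 4, 3, 8]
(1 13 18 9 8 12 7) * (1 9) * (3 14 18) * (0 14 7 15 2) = (0 14 18 1 13 3 7 9 8 12 15 2) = [14, 13, 0, 7, 4, 5, 6, 9, 12, 8, 10, 11, 15, 3, 18, 2, 16, 17, 1]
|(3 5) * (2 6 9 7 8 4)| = |(2 6 9 7 8 4)(3 5)| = 6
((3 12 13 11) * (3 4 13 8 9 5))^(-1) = (3 5 9 8 12)(4 11 13)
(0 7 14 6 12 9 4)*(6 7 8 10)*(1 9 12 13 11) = (0 8 10 6 13 11 1 9 4)(7 14) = [8, 9, 2, 3, 0, 5, 13, 14, 10, 4, 6, 1, 12, 11, 7]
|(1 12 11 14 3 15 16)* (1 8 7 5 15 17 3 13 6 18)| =70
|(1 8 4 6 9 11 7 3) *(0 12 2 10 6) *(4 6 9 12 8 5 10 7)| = 13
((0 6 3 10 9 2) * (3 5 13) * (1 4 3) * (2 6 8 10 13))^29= ((0 8 10 9 6 5 2)(1 4 3 13))^29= (0 8 10 9 6 5 2)(1 4 3 13)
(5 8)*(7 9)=(5 8)(7 9)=[0, 1, 2, 3, 4, 8, 6, 9, 5, 7]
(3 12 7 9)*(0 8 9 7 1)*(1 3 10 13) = (0 8 9 10 13 1)(3 12) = [8, 0, 2, 12, 4, 5, 6, 7, 9, 10, 13, 11, 3, 1]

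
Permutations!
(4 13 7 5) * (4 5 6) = (4 13 7 6) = [0, 1, 2, 3, 13, 5, 4, 6, 8, 9, 10, 11, 12, 7]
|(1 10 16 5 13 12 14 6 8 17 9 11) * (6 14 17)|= |(1 10 16 5 13 12 17 9 11)(6 8)|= 18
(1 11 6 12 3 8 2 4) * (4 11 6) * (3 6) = (1 3 8 2 11 4)(6 12) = [0, 3, 11, 8, 1, 5, 12, 7, 2, 9, 10, 4, 6]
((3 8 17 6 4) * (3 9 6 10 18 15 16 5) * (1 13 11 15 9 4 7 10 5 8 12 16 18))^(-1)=((1 13 11 15 18 9 6 7 10)(3 12 16 8 17 5))^(-1)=(1 10 7 6 9 18 15 11 13)(3 5 17 8 16 12)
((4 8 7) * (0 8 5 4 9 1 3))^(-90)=((0 8 7 9 1 3)(4 5))^(-90)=(9)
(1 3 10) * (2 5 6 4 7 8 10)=(1 3 2 5 6 4 7 8 10)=[0, 3, 5, 2, 7, 6, 4, 8, 10, 9, 1]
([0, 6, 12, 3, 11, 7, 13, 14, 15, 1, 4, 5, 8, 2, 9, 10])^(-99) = (1 9 14 7 5 11 4 10 15 8 12 2 13 6)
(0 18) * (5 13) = (0 18)(5 13) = [18, 1, 2, 3, 4, 13, 6, 7, 8, 9, 10, 11, 12, 5, 14, 15, 16, 17, 0]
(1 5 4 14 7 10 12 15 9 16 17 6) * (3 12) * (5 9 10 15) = (1 9 16 17 6)(3 12 5 4 14 7 15 10) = [0, 9, 2, 12, 14, 4, 1, 15, 8, 16, 3, 11, 5, 13, 7, 10, 17, 6]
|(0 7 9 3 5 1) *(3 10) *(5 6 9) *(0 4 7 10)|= 20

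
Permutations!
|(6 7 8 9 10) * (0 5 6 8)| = |(0 5 6 7)(8 9 10)| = 12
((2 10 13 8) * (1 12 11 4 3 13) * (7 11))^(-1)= ((1 12 7 11 4 3 13 8 2 10))^(-1)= (1 10 2 8 13 3 4 11 7 12)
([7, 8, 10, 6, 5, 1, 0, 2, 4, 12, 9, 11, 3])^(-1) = [6, 5, 7, 12, 8, 4, 3, 0, 1, 10, 2, 11, 9]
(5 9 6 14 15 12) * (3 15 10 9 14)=(3 15 12 5 14 10 9 6)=[0, 1, 2, 15, 4, 14, 3, 7, 8, 6, 9, 11, 5, 13, 10, 12]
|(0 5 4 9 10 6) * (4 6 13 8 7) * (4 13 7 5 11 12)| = |(0 11 12 4 9 10 7 13 8 5 6)| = 11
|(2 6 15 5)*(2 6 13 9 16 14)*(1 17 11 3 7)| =|(1 17 11 3 7)(2 13 9 16 14)(5 6 15)| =15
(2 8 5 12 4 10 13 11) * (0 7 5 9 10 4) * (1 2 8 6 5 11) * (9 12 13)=(0 7 11 8 12)(1 2 6 5 13)(9 10)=[7, 2, 6, 3, 4, 13, 5, 11, 12, 10, 9, 8, 0, 1]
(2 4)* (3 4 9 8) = (2 9 8 3 4) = [0, 1, 9, 4, 2, 5, 6, 7, 3, 8]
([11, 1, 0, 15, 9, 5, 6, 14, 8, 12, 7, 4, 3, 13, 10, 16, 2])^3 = [9, 1, 4, 2, 3, 5, 6, 7, 8, 15, 10, 12, 16, 13, 14, 0, 11]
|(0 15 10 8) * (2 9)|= 4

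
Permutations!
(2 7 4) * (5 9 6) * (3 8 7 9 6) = (2 9 3 8 7 4)(5 6) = [0, 1, 9, 8, 2, 6, 5, 4, 7, 3]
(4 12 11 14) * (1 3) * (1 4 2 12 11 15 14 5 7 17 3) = (2 12 15 14)(3 4 11 5 7 17) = [0, 1, 12, 4, 11, 7, 6, 17, 8, 9, 10, 5, 15, 13, 2, 14, 16, 3]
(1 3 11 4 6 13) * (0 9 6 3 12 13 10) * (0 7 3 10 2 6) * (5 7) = (0 9)(1 12 13)(2 6)(3 11 4 10 5 7) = [9, 12, 6, 11, 10, 7, 2, 3, 8, 0, 5, 4, 13, 1]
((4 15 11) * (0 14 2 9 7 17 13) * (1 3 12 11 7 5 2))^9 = (0 17 15 11 3 14 13 7 4 12 1) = ((0 14 1 3 12 11 4 15 7 17 13)(2 9 5))^9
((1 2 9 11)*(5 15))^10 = (15)(1 9)(2 11)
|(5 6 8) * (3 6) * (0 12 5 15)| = 7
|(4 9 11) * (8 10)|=|(4 9 11)(8 10)|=6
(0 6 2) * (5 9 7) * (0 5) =(0 6 2 5 9 7) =[6, 1, 5, 3, 4, 9, 2, 0, 8, 7]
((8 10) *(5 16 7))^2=(5 7 16)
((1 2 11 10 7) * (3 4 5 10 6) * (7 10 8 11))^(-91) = (1 7 2)(3 6 11 8 5 4)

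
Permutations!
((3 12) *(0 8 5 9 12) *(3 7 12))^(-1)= ((0 8 5 9 3)(7 12))^(-1)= (0 3 9 5 8)(7 12)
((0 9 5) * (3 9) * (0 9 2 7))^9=(0 3 2 7)(5 9)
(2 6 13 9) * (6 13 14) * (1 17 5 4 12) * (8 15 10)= (1 17 5 4 12)(2 13 9)(6 14)(8 15 10)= [0, 17, 13, 3, 12, 4, 14, 7, 15, 2, 8, 11, 1, 9, 6, 10, 16, 5]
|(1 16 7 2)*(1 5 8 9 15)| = 8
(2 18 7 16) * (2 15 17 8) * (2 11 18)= (7 16 15 17 8 11 18)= [0, 1, 2, 3, 4, 5, 6, 16, 11, 9, 10, 18, 12, 13, 14, 17, 15, 8, 7]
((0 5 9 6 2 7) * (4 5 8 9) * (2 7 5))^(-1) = (0 7 6 9 8)(2 4 5)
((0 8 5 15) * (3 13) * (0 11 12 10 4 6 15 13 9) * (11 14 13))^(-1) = ((0 8 5 11 12 10 4 6 15 14 13 3 9))^(-1) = (0 9 3 13 14 15 6 4 10 12 11 5 8)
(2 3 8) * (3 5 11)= (2 5 11 3 8)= [0, 1, 5, 8, 4, 11, 6, 7, 2, 9, 10, 3]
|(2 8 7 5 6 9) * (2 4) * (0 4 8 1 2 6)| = 14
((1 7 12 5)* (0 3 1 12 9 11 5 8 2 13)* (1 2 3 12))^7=(0 12 8 3 2 13)(1 9 5 7 11)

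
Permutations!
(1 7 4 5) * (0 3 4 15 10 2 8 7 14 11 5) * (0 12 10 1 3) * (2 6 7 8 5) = [0, 14, 5, 4, 12, 3, 7, 15, 8, 9, 6, 2, 10, 13, 11, 1] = (1 14 11 2 5 3 4 12 10 6 7 15)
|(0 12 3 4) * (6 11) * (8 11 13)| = 4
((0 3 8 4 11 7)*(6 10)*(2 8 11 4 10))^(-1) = ((0 3 11 7)(2 8 10 6))^(-1) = (0 7 11 3)(2 6 10 8)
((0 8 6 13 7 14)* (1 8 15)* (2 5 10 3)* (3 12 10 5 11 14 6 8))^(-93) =(0 11 3 15 14 2 1)(10 12)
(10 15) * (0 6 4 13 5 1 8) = (0 6 4 13 5 1 8)(10 15) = [6, 8, 2, 3, 13, 1, 4, 7, 0, 9, 15, 11, 12, 5, 14, 10]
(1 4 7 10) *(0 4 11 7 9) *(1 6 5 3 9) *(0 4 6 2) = [6, 11, 0, 9, 1, 3, 5, 10, 8, 4, 2, 7] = (0 6 5 3 9 4 1 11 7 10 2)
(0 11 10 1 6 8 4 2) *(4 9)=(0 11 10 1 6 8 9 4 2)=[11, 6, 0, 3, 2, 5, 8, 7, 9, 4, 1, 10]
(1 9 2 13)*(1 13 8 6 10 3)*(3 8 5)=(13)(1 9 2 5 3)(6 10 8)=[0, 9, 5, 1, 4, 3, 10, 7, 6, 2, 8, 11, 12, 13]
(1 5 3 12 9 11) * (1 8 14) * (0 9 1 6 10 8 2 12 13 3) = (0 9 11 2 12 1 5)(3 13)(6 10 8 14) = [9, 5, 12, 13, 4, 0, 10, 7, 14, 11, 8, 2, 1, 3, 6]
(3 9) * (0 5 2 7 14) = [5, 1, 7, 9, 4, 2, 6, 14, 8, 3, 10, 11, 12, 13, 0] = (0 5 2 7 14)(3 9)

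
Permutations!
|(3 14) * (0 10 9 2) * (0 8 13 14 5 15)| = |(0 10 9 2 8 13 14 3 5 15)| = 10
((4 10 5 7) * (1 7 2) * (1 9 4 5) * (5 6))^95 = ((1 7 6 5 2 9 4 10))^95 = (1 10 4 9 2 5 6 7)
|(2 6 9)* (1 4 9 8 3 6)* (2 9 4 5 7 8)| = |(9)(1 5 7 8 3 6 2)| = 7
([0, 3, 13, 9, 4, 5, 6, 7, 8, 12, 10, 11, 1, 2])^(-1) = [0, 12, 13, 1, 4, 5, 6, 7, 8, 3, 10, 11, 9, 2]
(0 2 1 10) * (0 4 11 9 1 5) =(0 2 5)(1 10 4 11 9) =[2, 10, 5, 3, 11, 0, 6, 7, 8, 1, 4, 9]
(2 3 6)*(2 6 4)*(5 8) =(2 3 4)(5 8) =[0, 1, 3, 4, 2, 8, 6, 7, 5]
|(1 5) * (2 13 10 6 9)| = |(1 5)(2 13 10 6 9)| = 10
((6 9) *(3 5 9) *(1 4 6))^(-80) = (1 5 6)(3 4 9) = ((1 4 6 3 5 9))^(-80)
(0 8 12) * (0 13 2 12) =[8, 1, 12, 3, 4, 5, 6, 7, 0, 9, 10, 11, 13, 2] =(0 8)(2 12 13)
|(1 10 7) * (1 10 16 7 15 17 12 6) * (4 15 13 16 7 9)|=11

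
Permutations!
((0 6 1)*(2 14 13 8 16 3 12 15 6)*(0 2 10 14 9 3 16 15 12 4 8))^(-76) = ((16)(0 10 14 13)(1 2 9 3 4 8 15 6))^(-76) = (16)(1 4)(2 8)(3 6)(9 15)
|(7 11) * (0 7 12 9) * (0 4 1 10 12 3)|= 20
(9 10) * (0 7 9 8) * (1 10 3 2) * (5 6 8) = [7, 10, 1, 2, 4, 6, 8, 9, 0, 3, 5] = (0 7 9 3 2 1 10 5 6 8)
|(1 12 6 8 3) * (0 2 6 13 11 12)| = 6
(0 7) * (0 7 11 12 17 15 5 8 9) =(0 11 12 17 15 5 8 9) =[11, 1, 2, 3, 4, 8, 6, 7, 9, 0, 10, 12, 17, 13, 14, 5, 16, 15]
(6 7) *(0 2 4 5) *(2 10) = [10, 1, 4, 3, 5, 0, 7, 6, 8, 9, 2] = (0 10 2 4 5)(6 7)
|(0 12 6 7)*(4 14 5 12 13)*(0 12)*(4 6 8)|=9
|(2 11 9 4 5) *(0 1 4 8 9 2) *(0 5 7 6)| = 10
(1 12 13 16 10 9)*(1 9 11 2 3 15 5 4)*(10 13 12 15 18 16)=(1 15 5 4)(2 3 18 16 13 10 11)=[0, 15, 3, 18, 1, 4, 6, 7, 8, 9, 11, 2, 12, 10, 14, 5, 13, 17, 16]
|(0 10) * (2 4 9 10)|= |(0 2 4 9 10)|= 5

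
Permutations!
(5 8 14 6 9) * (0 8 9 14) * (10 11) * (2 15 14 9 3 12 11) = (0 8)(2 15 14 6 9 5 3 12 11 10) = [8, 1, 15, 12, 4, 3, 9, 7, 0, 5, 2, 10, 11, 13, 6, 14]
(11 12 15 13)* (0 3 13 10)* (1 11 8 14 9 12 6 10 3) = (0 1 11 6 10)(3 13 8 14 9 12 15) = [1, 11, 2, 13, 4, 5, 10, 7, 14, 12, 0, 6, 15, 8, 9, 3]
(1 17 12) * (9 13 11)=(1 17 12)(9 13 11)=[0, 17, 2, 3, 4, 5, 6, 7, 8, 13, 10, 9, 1, 11, 14, 15, 16, 12]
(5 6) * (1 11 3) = (1 11 3)(5 6) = [0, 11, 2, 1, 4, 6, 5, 7, 8, 9, 10, 3]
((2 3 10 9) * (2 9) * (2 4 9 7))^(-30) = (10)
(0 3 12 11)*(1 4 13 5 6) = (0 3 12 11)(1 4 13 5 6) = [3, 4, 2, 12, 13, 6, 1, 7, 8, 9, 10, 0, 11, 5]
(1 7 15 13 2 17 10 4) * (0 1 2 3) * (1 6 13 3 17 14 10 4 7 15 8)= (0 6 13 17 4 2 14 10 7 8 1 15 3)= [6, 15, 14, 0, 2, 5, 13, 8, 1, 9, 7, 11, 12, 17, 10, 3, 16, 4]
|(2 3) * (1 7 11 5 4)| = 10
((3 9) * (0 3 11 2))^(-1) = ((0 3 9 11 2))^(-1) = (0 2 11 9 3)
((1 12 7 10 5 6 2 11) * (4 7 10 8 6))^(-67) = (1 5 8 11 10 7 2 12 4 6)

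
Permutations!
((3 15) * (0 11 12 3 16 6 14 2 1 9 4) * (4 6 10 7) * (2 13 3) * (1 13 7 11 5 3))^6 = (0 11 6 3 2 7 16 1)(4 10 9 5 12 14 15 13)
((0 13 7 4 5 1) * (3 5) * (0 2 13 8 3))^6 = (0 13 5)(1 8 7)(2 3 4)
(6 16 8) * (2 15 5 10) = (2 15 5 10)(6 16 8) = [0, 1, 15, 3, 4, 10, 16, 7, 6, 9, 2, 11, 12, 13, 14, 5, 8]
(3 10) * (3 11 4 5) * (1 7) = (1 7)(3 10 11 4 5) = [0, 7, 2, 10, 5, 3, 6, 1, 8, 9, 11, 4]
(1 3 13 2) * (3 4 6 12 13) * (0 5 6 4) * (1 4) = (0 5 6 12 13 2 4 1) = [5, 0, 4, 3, 1, 6, 12, 7, 8, 9, 10, 11, 13, 2]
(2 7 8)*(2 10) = (2 7 8 10) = [0, 1, 7, 3, 4, 5, 6, 8, 10, 9, 2]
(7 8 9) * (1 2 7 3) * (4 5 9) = (1 2 7 8 4 5 9 3) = [0, 2, 7, 1, 5, 9, 6, 8, 4, 3]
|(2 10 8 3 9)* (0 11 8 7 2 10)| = |(0 11 8 3 9 10 7 2)| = 8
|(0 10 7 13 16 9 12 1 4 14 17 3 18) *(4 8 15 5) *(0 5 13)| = 42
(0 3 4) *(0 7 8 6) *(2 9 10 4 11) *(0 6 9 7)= (0 3 11 2 7 8 9 10 4)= [3, 1, 7, 11, 0, 5, 6, 8, 9, 10, 4, 2]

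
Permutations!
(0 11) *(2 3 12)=(0 11)(2 3 12)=[11, 1, 3, 12, 4, 5, 6, 7, 8, 9, 10, 0, 2]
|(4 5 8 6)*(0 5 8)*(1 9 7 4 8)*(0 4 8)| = |(0 5 4 1 9 7 8 6)| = 8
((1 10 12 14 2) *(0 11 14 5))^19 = ((0 11 14 2 1 10 12 5))^19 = (0 2 12 11 1 5 14 10)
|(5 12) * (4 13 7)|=|(4 13 7)(5 12)|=6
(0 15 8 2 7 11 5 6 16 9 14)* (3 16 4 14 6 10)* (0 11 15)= [0, 1, 7, 16, 14, 10, 4, 15, 2, 6, 3, 5, 12, 13, 11, 8, 9]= (2 7 15 8)(3 16 9 6 4 14 11 5 10)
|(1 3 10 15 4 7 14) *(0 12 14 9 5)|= 11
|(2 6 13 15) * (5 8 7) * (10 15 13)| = |(2 6 10 15)(5 8 7)| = 12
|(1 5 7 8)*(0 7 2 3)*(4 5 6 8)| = |(0 7 4 5 2 3)(1 6 8)| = 6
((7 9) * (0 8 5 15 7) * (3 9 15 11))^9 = ((0 8 5 11 3 9)(7 15))^9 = (0 11)(3 8)(5 9)(7 15)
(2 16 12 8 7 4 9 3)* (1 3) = (1 3 2 16 12 8 7 4 9) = [0, 3, 16, 2, 9, 5, 6, 4, 7, 1, 10, 11, 8, 13, 14, 15, 12]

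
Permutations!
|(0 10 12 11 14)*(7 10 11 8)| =|(0 11 14)(7 10 12 8)| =12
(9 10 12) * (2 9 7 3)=(2 9 10 12 7 3)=[0, 1, 9, 2, 4, 5, 6, 3, 8, 10, 12, 11, 7]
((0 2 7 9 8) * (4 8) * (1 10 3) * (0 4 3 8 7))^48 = ((0 2)(1 10 8 4 7 9 3))^48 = (1 3 9 7 4 8 10)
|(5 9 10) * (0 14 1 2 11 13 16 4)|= |(0 14 1 2 11 13 16 4)(5 9 10)|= 24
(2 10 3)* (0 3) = (0 3 2 10) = [3, 1, 10, 2, 4, 5, 6, 7, 8, 9, 0]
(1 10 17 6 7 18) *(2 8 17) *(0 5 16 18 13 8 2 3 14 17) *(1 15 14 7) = (0 5 16 18 15 14 17 6 1 10 3 7 13 8) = [5, 10, 2, 7, 4, 16, 1, 13, 0, 9, 3, 11, 12, 8, 17, 14, 18, 6, 15]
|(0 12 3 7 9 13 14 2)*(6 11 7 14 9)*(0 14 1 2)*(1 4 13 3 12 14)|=12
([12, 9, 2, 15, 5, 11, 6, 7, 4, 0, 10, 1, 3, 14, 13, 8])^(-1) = [9, 11, 2, 12, 8, 4, 6, 7, 15, 1, 10, 5, 0, 14, 13, 3]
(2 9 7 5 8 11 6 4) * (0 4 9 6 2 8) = (0 4 8 11 2 6 9 7 5) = [4, 1, 6, 3, 8, 0, 9, 5, 11, 7, 10, 2]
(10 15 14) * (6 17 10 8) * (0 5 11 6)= [5, 1, 2, 3, 4, 11, 17, 7, 0, 9, 15, 6, 12, 13, 8, 14, 16, 10]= (0 5 11 6 17 10 15 14 8)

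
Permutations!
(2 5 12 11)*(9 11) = (2 5 12 9 11) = [0, 1, 5, 3, 4, 12, 6, 7, 8, 11, 10, 2, 9]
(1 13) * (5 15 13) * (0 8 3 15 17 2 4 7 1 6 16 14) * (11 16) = (0 8 3 15 13 6 11 16 14)(1 5 17 2 4 7) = [8, 5, 4, 15, 7, 17, 11, 1, 3, 9, 10, 16, 12, 6, 0, 13, 14, 2]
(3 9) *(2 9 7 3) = (2 9)(3 7) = [0, 1, 9, 7, 4, 5, 6, 3, 8, 2]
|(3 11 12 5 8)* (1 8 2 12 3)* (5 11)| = 10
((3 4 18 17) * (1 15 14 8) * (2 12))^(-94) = ((1 15 14 8)(2 12)(3 4 18 17))^(-94) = (1 14)(3 18)(4 17)(8 15)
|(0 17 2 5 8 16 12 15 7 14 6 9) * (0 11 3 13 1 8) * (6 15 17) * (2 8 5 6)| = 36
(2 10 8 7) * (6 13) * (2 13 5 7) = [0, 1, 10, 3, 4, 7, 5, 13, 2, 9, 8, 11, 12, 6] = (2 10 8)(5 7 13 6)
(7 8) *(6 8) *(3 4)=(3 4)(6 8 7)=[0, 1, 2, 4, 3, 5, 8, 6, 7]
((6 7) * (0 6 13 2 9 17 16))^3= (0 13 17 6 2 16 7 9)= ((0 6 7 13 2 9 17 16))^3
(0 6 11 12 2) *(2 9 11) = (0 6 2)(9 11 12) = [6, 1, 0, 3, 4, 5, 2, 7, 8, 11, 10, 12, 9]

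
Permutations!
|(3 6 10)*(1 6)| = 4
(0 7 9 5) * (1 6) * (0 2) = (0 7 9 5 2)(1 6) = [7, 6, 0, 3, 4, 2, 1, 9, 8, 5]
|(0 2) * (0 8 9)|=|(0 2 8 9)|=4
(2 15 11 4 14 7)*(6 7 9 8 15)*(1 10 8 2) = (1 10 8 15 11 4 14 9 2 6 7) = [0, 10, 6, 3, 14, 5, 7, 1, 15, 2, 8, 4, 12, 13, 9, 11]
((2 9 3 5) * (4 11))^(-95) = (2 9 3 5)(4 11) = ((2 9 3 5)(4 11))^(-95)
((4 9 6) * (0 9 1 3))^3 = (0 4)(1 9)(3 6)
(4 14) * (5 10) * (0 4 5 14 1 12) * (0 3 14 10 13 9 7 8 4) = (1 12 3 14 5 13 9 7 8 4) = [0, 12, 2, 14, 1, 13, 6, 8, 4, 7, 10, 11, 3, 9, 5]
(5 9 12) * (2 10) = (2 10)(5 9 12) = [0, 1, 10, 3, 4, 9, 6, 7, 8, 12, 2, 11, 5]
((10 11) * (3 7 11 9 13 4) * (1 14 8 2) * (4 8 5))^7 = (1 10 5 13 3 2 11 14 9 4 8 7)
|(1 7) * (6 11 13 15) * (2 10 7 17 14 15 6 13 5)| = |(1 17 14 15 13 6 11 5 2 10 7)| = 11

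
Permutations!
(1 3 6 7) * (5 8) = [0, 3, 2, 6, 4, 8, 7, 1, 5] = (1 3 6 7)(5 8)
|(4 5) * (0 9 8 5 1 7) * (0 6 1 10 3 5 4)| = 21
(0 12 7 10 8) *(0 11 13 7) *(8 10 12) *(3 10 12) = [8, 1, 2, 10, 4, 5, 6, 3, 11, 9, 12, 13, 0, 7] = (0 8 11 13 7 3 10 12)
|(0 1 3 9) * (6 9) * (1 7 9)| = 3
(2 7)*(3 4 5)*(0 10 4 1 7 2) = (0 10 4 5 3 1 7) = [10, 7, 2, 1, 5, 3, 6, 0, 8, 9, 4]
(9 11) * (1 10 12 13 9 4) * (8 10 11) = (1 11 4)(8 10 12 13 9) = [0, 11, 2, 3, 1, 5, 6, 7, 10, 8, 12, 4, 13, 9]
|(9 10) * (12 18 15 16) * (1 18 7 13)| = 14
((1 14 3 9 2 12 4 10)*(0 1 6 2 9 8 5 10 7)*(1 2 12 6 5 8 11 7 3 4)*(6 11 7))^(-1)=(0 7 3 4 14 1 12 6 11 2)(5 10)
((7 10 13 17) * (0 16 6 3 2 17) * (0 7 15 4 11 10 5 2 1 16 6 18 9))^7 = (18)(2 7 10 4 17 5 13 11 15)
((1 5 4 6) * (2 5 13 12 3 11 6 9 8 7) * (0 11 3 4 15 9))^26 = (0 12 1 11 4 13 6)(2 15 8)(5 9 7)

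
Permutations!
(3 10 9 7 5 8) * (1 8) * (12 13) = (1 8 3 10 9 7 5)(12 13) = [0, 8, 2, 10, 4, 1, 6, 5, 3, 7, 9, 11, 13, 12]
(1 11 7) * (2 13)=(1 11 7)(2 13)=[0, 11, 13, 3, 4, 5, 6, 1, 8, 9, 10, 7, 12, 2]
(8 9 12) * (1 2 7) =(1 2 7)(8 9 12) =[0, 2, 7, 3, 4, 5, 6, 1, 9, 12, 10, 11, 8]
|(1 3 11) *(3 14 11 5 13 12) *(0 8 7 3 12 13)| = |(0 8 7 3 5)(1 14 11)| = 15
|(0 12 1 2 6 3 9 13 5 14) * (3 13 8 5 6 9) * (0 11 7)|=10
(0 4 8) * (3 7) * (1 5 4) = (0 1 5 4 8)(3 7) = [1, 5, 2, 7, 8, 4, 6, 3, 0]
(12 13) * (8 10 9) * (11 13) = [0, 1, 2, 3, 4, 5, 6, 7, 10, 8, 9, 13, 11, 12] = (8 10 9)(11 13 12)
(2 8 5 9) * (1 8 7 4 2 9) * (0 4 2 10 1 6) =(0 4 10 1 8 5 6)(2 7) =[4, 8, 7, 3, 10, 6, 0, 2, 5, 9, 1]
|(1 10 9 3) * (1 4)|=|(1 10 9 3 4)|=5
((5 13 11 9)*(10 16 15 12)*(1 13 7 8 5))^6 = (1 11)(9 13)(10 15)(12 16)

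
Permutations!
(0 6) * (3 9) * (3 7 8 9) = [6, 1, 2, 3, 4, 5, 0, 8, 9, 7] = (0 6)(7 8 9)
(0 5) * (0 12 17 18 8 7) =(0 5 12 17 18 8 7) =[5, 1, 2, 3, 4, 12, 6, 0, 7, 9, 10, 11, 17, 13, 14, 15, 16, 18, 8]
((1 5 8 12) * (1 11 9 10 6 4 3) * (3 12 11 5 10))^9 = ((1 10 6 4 12 5 8 11 9 3))^9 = (1 3 9 11 8 5 12 4 6 10)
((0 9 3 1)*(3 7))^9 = ((0 9 7 3 1))^9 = (0 1 3 7 9)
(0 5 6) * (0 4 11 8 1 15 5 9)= [9, 15, 2, 3, 11, 6, 4, 7, 1, 0, 10, 8, 12, 13, 14, 5]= (0 9)(1 15 5 6 4 11 8)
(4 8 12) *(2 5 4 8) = (2 5 4)(8 12) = [0, 1, 5, 3, 2, 4, 6, 7, 12, 9, 10, 11, 8]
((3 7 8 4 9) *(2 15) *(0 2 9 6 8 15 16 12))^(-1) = ((0 2 16 12)(3 7 15 9)(4 6 8))^(-1) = (0 12 16 2)(3 9 15 7)(4 8 6)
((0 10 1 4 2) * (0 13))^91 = (0 10 1 4 2 13)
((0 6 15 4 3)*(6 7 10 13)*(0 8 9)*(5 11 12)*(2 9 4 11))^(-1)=((0 7 10 13 6 15 11 12 5 2 9)(3 8 4))^(-1)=(0 9 2 5 12 11 15 6 13 10 7)(3 4 8)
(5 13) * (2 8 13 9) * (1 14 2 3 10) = (1 14 2 8 13 5 9 3 10) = [0, 14, 8, 10, 4, 9, 6, 7, 13, 3, 1, 11, 12, 5, 2]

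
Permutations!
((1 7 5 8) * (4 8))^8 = (1 4 7 8 5)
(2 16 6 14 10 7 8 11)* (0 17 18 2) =(0 17 18 2 16 6 14 10 7 8 11) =[17, 1, 16, 3, 4, 5, 14, 8, 11, 9, 7, 0, 12, 13, 10, 15, 6, 18, 2]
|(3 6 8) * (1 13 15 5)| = |(1 13 15 5)(3 6 8)| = 12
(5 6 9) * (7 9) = [0, 1, 2, 3, 4, 6, 7, 9, 8, 5] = (5 6 7 9)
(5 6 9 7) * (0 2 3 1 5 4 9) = (0 2 3 1 5 6)(4 9 7) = [2, 5, 3, 1, 9, 6, 0, 4, 8, 7]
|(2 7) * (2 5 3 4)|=5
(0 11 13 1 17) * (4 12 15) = (0 11 13 1 17)(4 12 15) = [11, 17, 2, 3, 12, 5, 6, 7, 8, 9, 10, 13, 15, 1, 14, 4, 16, 0]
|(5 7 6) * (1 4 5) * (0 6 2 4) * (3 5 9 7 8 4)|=21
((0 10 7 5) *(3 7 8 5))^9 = ((0 10 8 5)(3 7))^9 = (0 10 8 5)(3 7)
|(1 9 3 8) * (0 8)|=5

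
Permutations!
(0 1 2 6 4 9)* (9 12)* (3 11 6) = (0 1 2 3 11 6 4 12 9) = [1, 2, 3, 11, 12, 5, 4, 7, 8, 0, 10, 6, 9]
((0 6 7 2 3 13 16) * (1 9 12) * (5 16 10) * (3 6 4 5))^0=(16)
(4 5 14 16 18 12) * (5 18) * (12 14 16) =(4 18 14 12)(5 16) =[0, 1, 2, 3, 18, 16, 6, 7, 8, 9, 10, 11, 4, 13, 12, 15, 5, 17, 14]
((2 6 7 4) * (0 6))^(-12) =((0 6 7 4 2))^(-12) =(0 4 6 2 7)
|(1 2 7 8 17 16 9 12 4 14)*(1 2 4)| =|(1 4 14 2 7 8 17 16 9 12)| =10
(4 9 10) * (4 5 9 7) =(4 7)(5 9 10) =[0, 1, 2, 3, 7, 9, 6, 4, 8, 10, 5]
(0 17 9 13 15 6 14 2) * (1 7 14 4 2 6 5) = (0 17 9 13 15 5 1 7 14 6 4 2) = [17, 7, 0, 3, 2, 1, 4, 14, 8, 13, 10, 11, 12, 15, 6, 5, 16, 9]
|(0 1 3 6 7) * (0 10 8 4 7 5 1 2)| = 4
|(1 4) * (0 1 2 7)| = 5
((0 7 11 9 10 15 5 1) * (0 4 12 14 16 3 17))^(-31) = (0 16 4 15 11 17 14 1 10 7 3 12 5 9)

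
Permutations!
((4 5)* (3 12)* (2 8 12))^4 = ((2 8 12 3)(4 5))^4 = (12)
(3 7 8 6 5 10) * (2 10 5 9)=[0, 1, 10, 7, 4, 5, 9, 8, 6, 2, 3]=(2 10 3 7 8 6 9)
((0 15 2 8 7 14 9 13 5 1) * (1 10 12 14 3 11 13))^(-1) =((0 15 2 8 7 3 11 13 5 10 12 14 9 1))^(-1) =(0 1 9 14 12 10 5 13 11 3 7 8 2 15)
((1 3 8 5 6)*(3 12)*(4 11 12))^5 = (1 8 11 6 3 4 5 12)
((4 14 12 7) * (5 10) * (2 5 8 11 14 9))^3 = ((2 5 10 8 11 14 12 7 4 9))^3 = (2 8 12 9 10 14 4 5 11 7)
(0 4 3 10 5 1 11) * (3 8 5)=[4, 11, 2, 10, 8, 1, 6, 7, 5, 9, 3, 0]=(0 4 8 5 1 11)(3 10)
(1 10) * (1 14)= (1 10 14)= [0, 10, 2, 3, 4, 5, 6, 7, 8, 9, 14, 11, 12, 13, 1]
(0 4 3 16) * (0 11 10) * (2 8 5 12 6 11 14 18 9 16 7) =(0 4 3 7 2 8 5 12 6 11 10)(9 16 14 18) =[4, 1, 8, 7, 3, 12, 11, 2, 5, 16, 0, 10, 6, 13, 18, 15, 14, 17, 9]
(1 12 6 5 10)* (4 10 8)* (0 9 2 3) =[9, 12, 3, 0, 10, 8, 5, 7, 4, 2, 1, 11, 6] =(0 9 2 3)(1 12 6 5 8 4 10)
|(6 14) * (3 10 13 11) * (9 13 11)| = 6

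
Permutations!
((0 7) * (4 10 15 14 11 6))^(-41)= (0 7)(4 10 15 14 11 6)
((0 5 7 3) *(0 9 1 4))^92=(0 5 7 3 9 1 4)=((0 5 7 3 9 1 4))^92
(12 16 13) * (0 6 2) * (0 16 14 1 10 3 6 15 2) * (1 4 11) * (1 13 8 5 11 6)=[15, 10, 16, 1, 6, 11, 0, 7, 5, 9, 3, 13, 14, 12, 4, 2, 8]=(0 15 2 16 8 5 11 13 12 14 4 6)(1 10 3)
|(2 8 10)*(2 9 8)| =3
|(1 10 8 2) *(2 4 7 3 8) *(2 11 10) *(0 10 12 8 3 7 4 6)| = 6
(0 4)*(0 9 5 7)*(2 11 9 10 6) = (0 4 10 6 2 11 9 5 7) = [4, 1, 11, 3, 10, 7, 2, 0, 8, 5, 6, 9]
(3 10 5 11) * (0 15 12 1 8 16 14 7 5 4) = [15, 8, 2, 10, 0, 11, 6, 5, 16, 9, 4, 3, 1, 13, 7, 12, 14] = (0 15 12 1 8 16 14 7 5 11 3 10 4)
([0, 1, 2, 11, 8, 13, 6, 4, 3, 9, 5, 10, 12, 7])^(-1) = [0, 1, 2, 8, 7, 10, 6, 13, 4, 9, 11, 3, 12, 5]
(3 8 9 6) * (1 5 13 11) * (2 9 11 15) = (1 5 13 15 2 9 6 3 8 11) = [0, 5, 9, 8, 4, 13, 3, 7, 11, 6, 10, 1, 12, 15, 14, 2]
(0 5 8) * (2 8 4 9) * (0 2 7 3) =(0 5 4 9 7 3)(2 8) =[5, 1, 8, 0, 9, 4, 6, 3, 2, 7]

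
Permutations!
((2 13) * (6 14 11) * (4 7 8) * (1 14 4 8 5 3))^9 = ((1 14 11 6 4 7 5 3)(2 13))^9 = (1 14 11 6 4 7 5 3)(2 13)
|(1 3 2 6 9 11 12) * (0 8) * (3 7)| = 8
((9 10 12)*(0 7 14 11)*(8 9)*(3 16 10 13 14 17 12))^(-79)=((0 7 17 12 8 9 13 14 11)(3 16 10))^(-79)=(0 17 8 13 11 7 12 9 14)(3 10 16)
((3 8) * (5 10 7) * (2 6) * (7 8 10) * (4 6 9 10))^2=((2 9 10 8 3 4 6)(5 7))^2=(2 10 3 6 9 8 4)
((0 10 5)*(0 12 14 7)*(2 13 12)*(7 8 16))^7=(0 8 13 10 16 12 5 7 14 2)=((0 10 5 2 13 12 14 8 16 7))^7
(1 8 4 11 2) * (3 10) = (1 8 4 11 2)(3 10) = [0, 8, 1, 10, 11, 5, 6, 7, 4, 9, 3, 2]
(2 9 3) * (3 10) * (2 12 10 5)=(2 9 5)(3 12 10)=[0, 1, 9, 12, 4, 2, 6, 7, 8, 5, 3, 11, 10]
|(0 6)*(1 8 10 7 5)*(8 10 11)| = |(0 6)(1 10 7 5)(8 11)| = 4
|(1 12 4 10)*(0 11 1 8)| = 7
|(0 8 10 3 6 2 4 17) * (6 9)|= |(0 8 10 3 9 6 2 4 17)|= 9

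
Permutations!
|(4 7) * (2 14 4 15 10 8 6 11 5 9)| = |(2 14 4 7 15 10 8 6 11 5 9)| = 11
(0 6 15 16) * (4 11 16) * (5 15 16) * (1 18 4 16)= (0 6 1 18 4 11 5 15 16)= [6, 18, 2, 3, 11, 15, 1, 7, 8, 9, 10, 5, 12, 13, 14, 16, 0, 17, 4]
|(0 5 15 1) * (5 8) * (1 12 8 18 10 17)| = 20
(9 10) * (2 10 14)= (2 10 9 14)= [0, 1, 10, 3, 4, 5, 6, 7, 8, 14, 9, 11, 12, 13, 2]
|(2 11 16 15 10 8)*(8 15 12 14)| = 6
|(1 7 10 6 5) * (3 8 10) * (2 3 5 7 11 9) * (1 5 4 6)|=21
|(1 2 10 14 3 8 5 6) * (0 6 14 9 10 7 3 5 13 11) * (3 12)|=10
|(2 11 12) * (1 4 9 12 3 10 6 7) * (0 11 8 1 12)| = 12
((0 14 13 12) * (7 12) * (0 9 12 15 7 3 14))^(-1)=(3 13 14)(7 15)(9 12)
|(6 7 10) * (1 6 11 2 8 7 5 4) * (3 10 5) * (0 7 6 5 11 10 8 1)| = 21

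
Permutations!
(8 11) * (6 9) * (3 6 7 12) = (3 6 9 7 12)(8 11) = [0, 1, 2, 6, 4, 5, 9, 12, 11, 7, 10, 8, 3]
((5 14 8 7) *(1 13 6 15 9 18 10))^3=((1 13 6 15 9 18 10)(5 14 8 7))^3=(1 15 10 6 18 13 9)(5 7 8 14)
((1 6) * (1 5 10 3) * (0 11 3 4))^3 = (0 1 10 11 6 4 3 5)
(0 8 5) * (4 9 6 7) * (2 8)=(0 2 8 5)(4 9 6 7)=[2, 1, 8, 3, 9, 0, 7, 4, 5, 6]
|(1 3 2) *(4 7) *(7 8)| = 3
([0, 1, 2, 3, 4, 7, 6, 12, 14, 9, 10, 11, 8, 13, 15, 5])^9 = [0, 1, 2, 3, 4, 8, 6, 14, 5, 9, 10, 11, 15, 13, 7, 12]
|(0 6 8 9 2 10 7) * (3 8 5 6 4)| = 8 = |(0 4 3 8 9 2 10 7)(5 6)|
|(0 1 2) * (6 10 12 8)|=12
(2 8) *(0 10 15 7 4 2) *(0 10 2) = [2, 1, 8, 3, 0, 5, 6, 4, 10, 9, 15, 11, 12, 13, 14, 7] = (0 2 8 10 15 7 4)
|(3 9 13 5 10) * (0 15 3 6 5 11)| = 6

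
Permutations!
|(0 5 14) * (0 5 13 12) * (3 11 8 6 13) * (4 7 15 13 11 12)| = 12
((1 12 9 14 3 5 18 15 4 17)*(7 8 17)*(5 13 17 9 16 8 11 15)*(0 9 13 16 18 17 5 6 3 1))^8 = (0 16 1 5 6 9 8 12 17 3 14 13 18)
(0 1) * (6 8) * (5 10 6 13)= (0 1)(5 10 6 8 13)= [1, 0, 2, 3, 4, 10, 8, 7, 13, 9, 6, 11, 12, 5]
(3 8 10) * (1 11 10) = (1 11 10 3 8) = [0, 11, 2, 8, 4, 5, 6, 7, 1, 9, 3, 10]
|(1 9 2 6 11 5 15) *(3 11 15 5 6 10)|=8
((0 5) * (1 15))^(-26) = (15)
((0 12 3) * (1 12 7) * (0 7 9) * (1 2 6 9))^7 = (0 9 6 2 7 3 12 1) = ((0 1 12 3 7 2 6 9))^7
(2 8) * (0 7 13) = (0 7 13)(2 8) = [7, 1, 8, 3, 4, 5, 6, 13, 2, 9, 10, 11, 12, 0]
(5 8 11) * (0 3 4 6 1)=(0 3 4 6 1)(5 8 11)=[3, 0, 2, 4, 6, 8, 1, 7, 11, 9, 10, 5]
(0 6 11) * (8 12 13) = [6, 1, 2, 3, 4, 5, 11, 7, 12, 9, 10, 0, 13, 8] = (0 6 11)(8 12 13)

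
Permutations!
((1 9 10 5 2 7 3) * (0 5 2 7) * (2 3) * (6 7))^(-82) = (0 7 5 2 6)(1 10)(3 9)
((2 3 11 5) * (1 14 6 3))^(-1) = (1 2 5 11 3 6 14)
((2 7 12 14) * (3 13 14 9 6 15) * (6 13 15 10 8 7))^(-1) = ((2 6 10 8 7 12 9 13 14)(3 15))^(-1) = (2 14 13 9 12 7 8 10 6)(3 15)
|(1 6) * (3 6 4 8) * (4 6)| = 6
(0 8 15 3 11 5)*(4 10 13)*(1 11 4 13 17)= (0 8 15 3 4 10 17 1 11 5)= [8, 11, 2, 4, 10, 0, 6, 7, 15, 9, 17, 5, 12, 13, 14, 3, 16, 1]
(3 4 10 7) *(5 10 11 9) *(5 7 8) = [0, 1, 2, 4, 11, 10, 6, 3, 5, 7, 8, 9] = (3 4 11 9 7)(5 10 8)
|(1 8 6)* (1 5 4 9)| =6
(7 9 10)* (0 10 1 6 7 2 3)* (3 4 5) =(0 10 2 4 5 3)(1 6 7 9) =[10, 6, 4, 0, 5, 3, 7, 9, 8, 1, 2]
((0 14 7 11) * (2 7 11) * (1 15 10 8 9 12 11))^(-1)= (0 11 12 9 8 10 15 1 14)(2 7)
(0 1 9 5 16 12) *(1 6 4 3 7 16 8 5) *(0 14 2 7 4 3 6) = (1 9)(2 7 16 12 14)(3 4 6)(5 8) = [0, 9, 7, 4, 6, 8, 3, 16, 5, 1, 10, 11, 14, 13, 2, 15, 12]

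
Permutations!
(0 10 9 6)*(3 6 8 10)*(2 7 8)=[3, 1, 7, 6, 4, 5, 0, 8, 10, 2, 9]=(0 3 6)(2 7 8 10 9)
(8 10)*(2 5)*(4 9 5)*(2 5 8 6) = (2 4 9 8 10 6) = [0, 1, 4, 3, 9, 5, 2, 7, 10, 8, 6]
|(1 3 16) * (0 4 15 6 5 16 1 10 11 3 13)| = |(0 4 15 6 5 16 10 11 3 1 13)| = 11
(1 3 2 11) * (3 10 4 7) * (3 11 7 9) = [0, 10, 7, 2, 9, 5, 6, 11, 8, 3, 4, 1] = (1 10 4 9 3 2 7 11)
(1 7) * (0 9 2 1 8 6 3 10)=(0 9 2 1 7 8 6 3 10)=[9, 7, 1, 10, 4, 5, 3, 8, 6, 2, 0]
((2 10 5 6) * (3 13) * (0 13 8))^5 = (0 13 3 8)(2 10 5 6)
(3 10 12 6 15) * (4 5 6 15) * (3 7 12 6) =[0, 1, 2, 10, 5, 3, 4, 12, 8, 9, 6, 11, 15, 13, 14, 7] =(3 10 6 4 5)(7 12 15)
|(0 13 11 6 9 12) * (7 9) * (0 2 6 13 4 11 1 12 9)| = |(0 4 11 13 1 12 2 6 7)| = 9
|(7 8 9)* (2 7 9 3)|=|(9)(2 7 8 3)|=4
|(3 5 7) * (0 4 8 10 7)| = 7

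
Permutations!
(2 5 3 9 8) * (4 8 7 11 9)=[0, 1, 5, 4, 8, 3, 6, 11, 2, 7, 10, 9]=(2 5 3 4 8)(7 11 9)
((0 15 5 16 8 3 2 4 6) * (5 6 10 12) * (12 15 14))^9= (0 10 3 5)(2 16 14 15)(4 8 12 6)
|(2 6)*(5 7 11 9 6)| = |(2 5 7 11 9 6)| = 6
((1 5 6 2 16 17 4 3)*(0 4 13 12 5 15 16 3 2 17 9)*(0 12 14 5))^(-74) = ((0 4 2 3 1 15 16 9 12)(5 6 17 13 14))^(-74) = (0 9 15 3 4 12 16 1 2)(5 6 17 13 14)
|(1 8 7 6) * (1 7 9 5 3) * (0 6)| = 15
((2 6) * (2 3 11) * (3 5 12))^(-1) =(2 11 3 12 5 6)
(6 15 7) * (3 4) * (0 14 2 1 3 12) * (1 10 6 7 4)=(0 14 2 10 6 15 4 12)(1 3)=[14, 3, 10, 1, 12, 5, 15, 7, 8, 9, 6, 11, 0, 13, 2, 4]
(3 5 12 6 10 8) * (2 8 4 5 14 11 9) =[0, 1, 8, 14, 5, 12, 10, 7, 3, 2, 4, 9, 6, 13, 11] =(2 8 3 14 11 9)(4 5 12 6 10)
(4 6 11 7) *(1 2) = (1 2)(4 6 11 7) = [0, 2, 1, 3, 6, 5, 11, 4, 8, 9, 10, 7]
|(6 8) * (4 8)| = 3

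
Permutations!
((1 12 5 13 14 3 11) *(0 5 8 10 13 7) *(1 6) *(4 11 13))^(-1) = ((0 5 7)(1 12 8 10 4 11 6)(3 13 14))^(-1) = (0 7 5)(1 6 11 4 10 8 12)(3 14 13)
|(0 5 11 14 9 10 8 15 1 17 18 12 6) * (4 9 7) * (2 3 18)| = |(0 5 11 14 7 4 9 10 8 15 1 17 2 3 18 12 6)| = 17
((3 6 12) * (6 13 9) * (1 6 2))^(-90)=(1 6 12 3 13 9 2)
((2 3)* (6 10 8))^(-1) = (2 3)(6 8 10)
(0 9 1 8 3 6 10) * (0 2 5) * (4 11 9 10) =(0 10 2 5)(1 8 3 6 4 11 9) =[10, 8, 5, 6, 11, 0, 4, 7, 3, 1, 2, 9]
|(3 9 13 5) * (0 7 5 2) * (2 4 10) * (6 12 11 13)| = |(0 7 5 3 9 6 12 11 13 4 10 2)| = 12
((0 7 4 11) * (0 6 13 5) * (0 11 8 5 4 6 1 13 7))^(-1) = ((1 13 4 8 5 11)(6 7))^(-1) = (1 11 5 8 4 13)(6 7)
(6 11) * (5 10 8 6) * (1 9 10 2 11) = (1 9 10 8 6)(2 11 5) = [0, 9, 11, 3, 4, 2, 1, 7, 6, 10, 8, 5]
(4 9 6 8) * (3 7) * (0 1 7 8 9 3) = (0 1 7)(3 8 4)(6 9) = [1, 7, 2, 8, 3, 5, 9, 0, 4, 6]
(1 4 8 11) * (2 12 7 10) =(1 4 8 11)(2 12 7 10) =[0, 4, 12, 3, 8, 5, 6, 10, 11, 9, 2, 1, 7]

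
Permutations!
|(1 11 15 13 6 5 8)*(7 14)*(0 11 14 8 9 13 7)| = 28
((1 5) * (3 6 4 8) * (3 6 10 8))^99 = (1 5)(3 4 6 8 10)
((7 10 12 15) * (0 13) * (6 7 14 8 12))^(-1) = ((0 13)(6 7 10)(8 12 15 14))^(-1) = (0 13)(6 10 7)(8 14 15 12)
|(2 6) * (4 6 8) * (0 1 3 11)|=|(0 1 3 11)(2 8 4 6)|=4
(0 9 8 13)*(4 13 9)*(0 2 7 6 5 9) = (0 4 13 2 7 6 5 9 8) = [4, 1, 7, 3, 13, 9, 5, 6, 0, 8, 10, 11, 12, 2]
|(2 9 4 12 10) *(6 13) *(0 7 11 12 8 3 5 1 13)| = |(0 7 11 12 10 2 9 4 8 3 5 1 13 6)| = 14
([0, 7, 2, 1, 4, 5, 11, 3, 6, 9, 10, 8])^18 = [0, 1, 2, 3, 4, 5, 6, 7, 8, 9, 10, 11]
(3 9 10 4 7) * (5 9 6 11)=[0, 1, 2, 6, 7, 9, 11, 3, 8, 10, 4, 5]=(3 6 11 5 9 10 4 7)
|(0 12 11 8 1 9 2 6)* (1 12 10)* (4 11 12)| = |(12)(0 10 1 9 2 6)(4 11 8)| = 6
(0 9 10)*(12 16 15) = (0 9 10)(12 16 15) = [9, 1, 2, 3, 4, 5, 6, 7, 8, 10, 0, 11, 16, 13, 14, 12, 15]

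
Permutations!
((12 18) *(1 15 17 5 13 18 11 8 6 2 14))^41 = (1 18 2 5 8 15 12 14 13 6 17 11)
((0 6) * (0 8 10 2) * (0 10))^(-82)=(10)(0 8 6)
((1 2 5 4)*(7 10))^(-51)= (1 2 5 4)(7 10)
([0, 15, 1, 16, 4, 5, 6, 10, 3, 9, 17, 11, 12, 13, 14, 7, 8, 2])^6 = (17)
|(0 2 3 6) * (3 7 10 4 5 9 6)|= 8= |(0 2 7 10 4 5 9 6)|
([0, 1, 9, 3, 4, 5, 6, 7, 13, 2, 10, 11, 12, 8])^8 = (13)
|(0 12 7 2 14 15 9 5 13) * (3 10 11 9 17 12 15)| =|(0 15 17 12 7 2 14 3 10 11 9 5 13)| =13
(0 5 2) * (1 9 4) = [5, 9, 0, 3, 1, 2, 6, 7, 8, 4] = (0 5 2)(1 9 4)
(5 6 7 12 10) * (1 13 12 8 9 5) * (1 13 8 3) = [0, 8, 2, 1, 4, 6, 7, 3, 9, 5, 13, 11, 10, 12] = (1 8 9 5 6 7 3)(10 13 12)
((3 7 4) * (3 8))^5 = (3 7 4 8)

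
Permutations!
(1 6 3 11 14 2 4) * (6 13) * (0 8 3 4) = (0 8 3 11 14 2)(1 13 6 4) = [8, 13, 0, 11, 1, 5, 4, 7, 3, 9, 10, 14, 12, 6, 2]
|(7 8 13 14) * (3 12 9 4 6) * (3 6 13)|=|(3 12 9 4 13 14 7 8)|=8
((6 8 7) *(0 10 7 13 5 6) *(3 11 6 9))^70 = (13)(0 10 7)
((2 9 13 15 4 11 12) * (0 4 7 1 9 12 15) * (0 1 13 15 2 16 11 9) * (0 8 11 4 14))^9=(0 14)(1 7 9 16 2 8 13 15 4 12 11)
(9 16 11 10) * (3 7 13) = (3 7 13)(9 16 11 10) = [0, 1, 2, 7, 4, 5, 6, 13, 8, 16, 9, 10, 12, 3, 14, 15, 11]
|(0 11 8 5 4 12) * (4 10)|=7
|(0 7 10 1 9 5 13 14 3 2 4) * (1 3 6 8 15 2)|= 14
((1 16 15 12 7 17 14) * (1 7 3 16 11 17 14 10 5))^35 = ((1 11 17 10 5)(3 16 15 12)(7 14))^35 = (17)(3 12 15 16)(7 14)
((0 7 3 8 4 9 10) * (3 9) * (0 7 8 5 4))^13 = ((0 8)(3 5 4)(7 9 10))^13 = (0 8)(3 5 4)(7 9 10)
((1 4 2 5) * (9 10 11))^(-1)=((1 4 2 5)(9 10 11))^(-1)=(1 5 2 4)(9 11 10)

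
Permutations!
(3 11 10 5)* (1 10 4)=[0, 10, 2, 11, 1, 3, 6, 7, 8, 9, 5, 4]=(1 10 5 3 11 4)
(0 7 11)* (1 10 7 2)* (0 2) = [0, 10, 1, 3, 4, 5, 6, 11, 8, 9, 7, 2] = (1 10 7 11 2)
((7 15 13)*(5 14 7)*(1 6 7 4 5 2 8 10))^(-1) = ((1 6 7 15 13 2 8 10)(4 5 14))^(-1) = (1 10 8 2 13 15 7 6)(4 14 5)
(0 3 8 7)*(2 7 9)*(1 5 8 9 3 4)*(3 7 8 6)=(0 4 1 5 6 3 9 2 8 7)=[4, 5, 8, 9, 1, 6, 3, 0, 7, 2]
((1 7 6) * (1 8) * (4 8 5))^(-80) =((1 7 6 5 4 8))^(-80) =(1 4 6)(5 7 8)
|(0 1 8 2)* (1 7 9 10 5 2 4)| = 6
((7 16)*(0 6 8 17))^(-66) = ((0 6 8 17)(7 16))^(-66) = (0 8)(6 17)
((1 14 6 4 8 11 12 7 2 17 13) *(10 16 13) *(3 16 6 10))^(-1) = (1 13 16 3 17 2 7 12 11 8 4 6 10 14)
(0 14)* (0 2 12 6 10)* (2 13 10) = (0 14 13 10)(2 12 6) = [14, 1, 12, 3, 4, 5, 2, 7, 8, 9, 0, 11, 6, 10, 13]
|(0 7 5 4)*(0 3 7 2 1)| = |(0 2 1)(3 7 5 4)| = 12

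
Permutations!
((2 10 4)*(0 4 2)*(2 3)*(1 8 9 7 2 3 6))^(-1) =((0 4)(1 8 9 7 2 10 6))^(-1) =(0 4)(1 6 10 2 7 9 8)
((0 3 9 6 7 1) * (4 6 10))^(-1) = (0 1 7 6 4 10 9 3)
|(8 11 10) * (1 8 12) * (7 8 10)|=|(1 10 12)(7 8 11)|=3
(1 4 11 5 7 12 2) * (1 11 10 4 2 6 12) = [0, 2, 11, 3, 10, 7, 12, 1, 8, 9, 4, 5, 6] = (1 2 11 5 7)(4 10)(6 12)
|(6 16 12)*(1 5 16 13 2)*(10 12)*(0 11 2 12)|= |(0 11 2 1 5 16 10)(6 13 12)|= 21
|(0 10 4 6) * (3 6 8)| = 6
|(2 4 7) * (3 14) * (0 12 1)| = |(0 12 1)(2 4 7)(3 14)| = 6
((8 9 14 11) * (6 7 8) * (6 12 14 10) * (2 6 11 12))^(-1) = ((2 6 7 8 9 10 11)(12 14))^(-1) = (2 11 10 9 8 7 6)(12 14)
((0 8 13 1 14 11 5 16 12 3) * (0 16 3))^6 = ((0 8 13 1 14 11 5 3 16 12))^6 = (0 5 13 16 14)(1 12 11 8 3)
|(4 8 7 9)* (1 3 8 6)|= 7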